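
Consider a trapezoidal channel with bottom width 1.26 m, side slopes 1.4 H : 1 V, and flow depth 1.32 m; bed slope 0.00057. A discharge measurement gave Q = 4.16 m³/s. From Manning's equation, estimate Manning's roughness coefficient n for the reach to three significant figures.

A = (b + z·y)·y = (1.26 + 1.4×1.32)×1.32 = 4.103 m²
P = b + 2y√(1+z²) = 1.26 + 2×1.32×√(1+1.4²) = 5.802 m
R = A/P = 4.103/5.802 = 0.7071 m
n = (1/Q)·A·R^(2/3)·S^(1/2) = (1/4.16) × 4.103 × 0.7937 × 0.02387 = 0.01869

0.0187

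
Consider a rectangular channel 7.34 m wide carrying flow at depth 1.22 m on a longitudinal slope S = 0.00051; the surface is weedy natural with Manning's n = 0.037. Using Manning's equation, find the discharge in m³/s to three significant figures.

A = b·y = 7.34 × 1.22 = 8.955 m²
P = b + 2y = 7.34 + 2×1.22 = 9.780 m
R = A/P = 8.955/9.780 = 0.9156 m
Q = (1/n)·A·R^(2/3)·S^(1/2) = (1/0.037) × 8.955 × 0.9156^(2/3) × 0.00051^(1/2) = 5.154 m³/s

5.15 m³/s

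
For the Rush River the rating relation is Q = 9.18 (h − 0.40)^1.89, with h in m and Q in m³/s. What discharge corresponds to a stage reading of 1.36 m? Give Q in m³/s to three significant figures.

8.50 m³/s

Q = 9.18 × (1.36 − 0.40)^1.89 = 9.18 × 0.96^1.89 = 8.498 m³/s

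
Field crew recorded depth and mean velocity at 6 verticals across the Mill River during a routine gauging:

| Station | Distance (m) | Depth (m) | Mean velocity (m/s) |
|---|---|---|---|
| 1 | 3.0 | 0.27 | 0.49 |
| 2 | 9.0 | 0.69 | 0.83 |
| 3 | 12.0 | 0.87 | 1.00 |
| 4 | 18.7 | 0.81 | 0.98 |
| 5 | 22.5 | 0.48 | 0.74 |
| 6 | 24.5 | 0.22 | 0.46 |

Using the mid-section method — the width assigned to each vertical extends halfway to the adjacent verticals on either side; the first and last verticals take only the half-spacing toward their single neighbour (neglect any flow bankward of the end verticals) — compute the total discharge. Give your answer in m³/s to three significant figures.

w_1 = (9.0 − 3.0)/2 = 3 m; q_1 = 0.49 × 0.27 × 3 = 0.3969 m³/s
w_2 = (12.0 − 3.0)/2 = 4.5 m; q_2 = 0.83 × 0.69 × 4.5 = 2.577 m³/s
w_3 = (18.7 − 9.0)/2 = 4.85 m; q_3 = 1.00 × 0.87 × 4.85 = 4.220 m³/s
w_4 = (22.5 − 12.0)/2 = 5.25 m; q_4 = 0.98 × 0.81 × 5.25 = 4.167 m³/s
w_5 = (24.5 − 18.7)/2 = 2.9 m; q_5 = 0.74 × 0.48 × 2.9 = 1.030 m³/s
w_6 = (24.5 − 22.5)/2 = 1 m; q_6 = 0.46 × 0.22 × 1 = 0.1012 m³/s
Q = Σ qᵢ = 12.49 m³/s

12.5 m³/s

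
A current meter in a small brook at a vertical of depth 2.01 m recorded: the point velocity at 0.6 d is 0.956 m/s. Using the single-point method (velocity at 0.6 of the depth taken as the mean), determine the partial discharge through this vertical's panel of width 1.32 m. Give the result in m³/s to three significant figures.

2.54 m³/s

v̄ = v₀.₆ = 0.956 m/s
q = v̄ × d × w = 0.9560 × 2.01 × 1.32 = 2.536 m³/s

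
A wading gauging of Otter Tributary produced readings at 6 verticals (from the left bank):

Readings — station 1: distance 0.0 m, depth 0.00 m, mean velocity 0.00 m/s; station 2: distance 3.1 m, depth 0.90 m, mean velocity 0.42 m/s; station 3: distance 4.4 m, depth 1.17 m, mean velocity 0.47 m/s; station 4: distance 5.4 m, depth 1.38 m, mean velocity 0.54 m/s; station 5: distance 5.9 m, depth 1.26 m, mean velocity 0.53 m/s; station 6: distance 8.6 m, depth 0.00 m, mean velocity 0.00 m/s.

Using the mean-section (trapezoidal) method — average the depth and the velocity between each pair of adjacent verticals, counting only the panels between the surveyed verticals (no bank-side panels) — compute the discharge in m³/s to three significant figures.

2.34 m³/s

Panel 1-2: Δb = 3.1 m, d̄ = (0.00+0.90)/2 = 0.45, v̄ = (0.00+0.42)/2 = 0.21 → q = 3.1×0.45×0.21 = 0.2930 m³/s
Panel 2-3: Δb = 1.3 m, d̄ = (0.90+1.17)/2 = 1.035, v̄ = (0.42+0.47)/2 = 0.445 → q = 1.3×1.035×0.445 = 0.5987 m³/s
Panel 3-4: Δb = 1 m, d̄ = (1.17+1.38)/2 = 1.275, v̄ = (0.47+0.54)/2 = 0.505 → q = 1×1.275×0.505 = 0.6439 m³/s
Panel 4-5: Δb = 0.5 m, d̄ = (1.38+1.26)/2 = 1.32, v̄ = (0.54+0.53)/2 = 0.535 → q = 0.5×1.32×0.535 = 0.3531 m³/s
Panel 5-6: Δb = 2.7 m, d̄ = (1.26+0.00)/2 = 0.63, v̄ = (0.53+0.00)/2 = 0.265 → q = 2.7×0.63×0.265 = 0.4508 m³/s
Q = Σ q = 2.339 m³/s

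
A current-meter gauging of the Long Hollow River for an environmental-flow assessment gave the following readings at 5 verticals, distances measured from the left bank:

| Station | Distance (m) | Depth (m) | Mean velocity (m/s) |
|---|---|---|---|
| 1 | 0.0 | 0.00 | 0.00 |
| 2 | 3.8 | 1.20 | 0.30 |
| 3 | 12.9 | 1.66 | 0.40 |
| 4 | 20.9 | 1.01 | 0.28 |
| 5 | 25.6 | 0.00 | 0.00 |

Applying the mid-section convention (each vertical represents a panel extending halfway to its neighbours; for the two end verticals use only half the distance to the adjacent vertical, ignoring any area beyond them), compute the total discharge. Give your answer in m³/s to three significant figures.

w_2 = (12.9 − 0.0)/2 = 6.45 m; q_2 = 0.30 × 1.20 × 6.45 = 2.322 m³/s
w_3 = (20.9 − 3.8)/2 = 8.55 m; q_3 = 0.40 × 1.66 × 8.55 = 5.677 m³/s
w_4 = (25.6 − 12.9)/2 = 6.35 m; q_4 = 0.28 × 1.01 × 6.35 = 1.796 m³/s
Stations 1, 5 contribute zero (depth or velocity is 0).
Q = Σ qᵢ = 9.795 m³/s

9.79 m³/s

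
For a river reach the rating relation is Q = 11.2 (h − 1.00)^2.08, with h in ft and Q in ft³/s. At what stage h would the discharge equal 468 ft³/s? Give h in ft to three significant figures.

h − h₀ = (Q/C)^(1/b) = (468/11.2)^(1/2.08) = 6.016 ft
h = 1.00 + 6.016 = 7.016 ft

7.02 ft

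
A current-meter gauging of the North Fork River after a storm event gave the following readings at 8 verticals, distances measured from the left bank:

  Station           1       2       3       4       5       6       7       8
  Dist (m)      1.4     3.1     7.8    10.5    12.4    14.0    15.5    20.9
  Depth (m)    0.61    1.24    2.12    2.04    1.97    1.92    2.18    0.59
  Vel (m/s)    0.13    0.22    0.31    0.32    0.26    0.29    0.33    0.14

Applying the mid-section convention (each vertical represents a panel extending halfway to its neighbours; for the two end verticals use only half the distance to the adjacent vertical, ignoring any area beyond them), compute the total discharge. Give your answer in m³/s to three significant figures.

w_1 = (3.1 − 1.4)/2 = 0.85 m; q_1 = 0.13 × 0.61 × 0.85 = 0.06741 m³/s
w_2 = (7.8 − 1.4)/2 = 3.2 m; q_2 = 0.22 × 1.24 × 3.2 = 0.8730 m³/s
w_3 = (10.5 − 3.1)/2 = 3.7 m; q_3 = 0.31 × 2.12 × 3.7 = 2.432 m³/s
w_4 = (12.4 − 7.8)/2 = 2.3 m; q_4 = 0.32 × 2.04 × 2.3 = 1.501 m³/s
w_5 = (14.0 − 10.5)/2 = 1.75 m; q_5 = 0.26 × 1.97 × 1.75 = 0.8964 m³/s
w_6 = (15.5 − 12.4)/2 = 1.55 m; q_6 = 0.29 × 1.92 × 1.55 = 0.8630 m³/s
w_7 = (20.9 − 14.0)/2 = 3.45 m; q_7 = 0.33 × 2.18 × 3.45 = 2.482 m³/s
w_8 = (20.9 − 15.5)/2 = 2.7 m; q_8 = 0.14 × 0.59 × 2.7 = 0.2230 m³/s
Q = Σ qᵢ = 9.338 m³/s

9.34 m³/s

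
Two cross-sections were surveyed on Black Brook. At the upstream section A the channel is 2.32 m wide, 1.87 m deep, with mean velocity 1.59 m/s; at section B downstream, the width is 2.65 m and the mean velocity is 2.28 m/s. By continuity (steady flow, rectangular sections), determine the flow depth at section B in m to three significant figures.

1.14 m

Q = A₁V₁ = (2.32×1.87) × 1.59 = 6.898 m³/s
d₂ = Q/(b₂ V₂) = 6.898/(2.65×2.28) = 1.142 m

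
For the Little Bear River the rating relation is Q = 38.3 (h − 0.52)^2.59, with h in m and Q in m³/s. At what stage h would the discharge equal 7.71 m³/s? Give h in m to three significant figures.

h − h₀ = (Q/C)^(1/b) = (7.71/38.3)^(1/2.59) = 0.5385 m
h = 0.52 + 0.5385 = 1.059 m

1.06 m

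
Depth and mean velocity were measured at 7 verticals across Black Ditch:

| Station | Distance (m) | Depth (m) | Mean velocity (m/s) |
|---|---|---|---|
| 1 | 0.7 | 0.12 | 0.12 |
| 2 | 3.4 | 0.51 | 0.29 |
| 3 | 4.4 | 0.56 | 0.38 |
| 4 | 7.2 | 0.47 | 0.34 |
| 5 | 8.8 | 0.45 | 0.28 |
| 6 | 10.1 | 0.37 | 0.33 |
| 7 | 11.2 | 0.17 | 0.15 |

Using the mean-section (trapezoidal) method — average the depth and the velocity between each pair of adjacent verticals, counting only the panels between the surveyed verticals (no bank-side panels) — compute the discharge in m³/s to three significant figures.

Panel 1-2: Δb = 2.7 m, d̄ = (0.12+0.51)/2 = 0.315, v̄ = (0.12+0.29)/2 = 0.205 → q = 2.7×0.315×0.205 = 0.1744 m³/s
Panel 2-3: Δb = 1 m, d̄ = (0.51+0.56)/2 = 0.535, v̄ = (0.29+0.38)/2 = 0.335 → q = 1×0.535×0.335 = 0.1792 m³/s
Panel 3-4: Δb = 2.8 m, d̄ = (0.56+0.47)/2 = 0.515, v̄ = (0.38+0.34)/2 = 0.36 → q = 2.8×0.515×0.36 = 0.5191 m³/s
Panel 4-5: Δb = 1.6 m, d̄ = (0.47+0.45)/2 = 0.46, v̄ = (0.34+0.28)/2 = 0.31 → q = 1.6×0.46×0.31 = 0.2282 m³/s
Panel 5-6: Δb = 1.3 m, d̄ = (0.45+0.37)/2 = 0.41, v̄ = (0.28+0.33)/2 = 0.305 → q = 1.3×0.41×0.305 = 0.1626 m³/s
Panel 6-7: Δb = 1.1 m, d̄ = (0.37+0.17)/2 = 0.27, v̄ = (0.33+0.15)/2 = 0.24 → q = 1.1×0.27×0.24 = 0.07128 m³/s
Q = Σ q = 1.335 m³/s

1.33 m³/s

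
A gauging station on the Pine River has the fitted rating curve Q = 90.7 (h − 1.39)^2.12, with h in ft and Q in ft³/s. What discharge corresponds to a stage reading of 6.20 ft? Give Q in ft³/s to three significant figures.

Q = 90.7 × (6.20 − 1.39)^2.12 = 90.7 × 4.81^2.12 = 2534 ft³/s

2530 ft³/s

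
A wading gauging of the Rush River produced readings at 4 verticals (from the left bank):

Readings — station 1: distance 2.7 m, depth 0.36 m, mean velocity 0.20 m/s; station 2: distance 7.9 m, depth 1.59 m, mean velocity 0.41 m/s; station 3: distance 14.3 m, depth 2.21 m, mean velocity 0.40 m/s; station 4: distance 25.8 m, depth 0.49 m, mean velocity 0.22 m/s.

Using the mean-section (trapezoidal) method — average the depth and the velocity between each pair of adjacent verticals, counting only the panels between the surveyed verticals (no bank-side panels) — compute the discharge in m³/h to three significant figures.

40600 m³/h

Panel 1-2: Δb = 5.2 m, d̄ = (0.36+1.59)/2 = 0.975, v̄ = (0.20+0.41)/2 = 0.305 → q = 5.2×0.975×0.305 = 1.546 m³/s
Panel 2-3: Δb = 6.4 m, d̄ = (1.59+2.21)/2 = 1.9, v̄ = (0.41+0.40)/2 = 0.405 → q = 6.4×1.9×0.405 = 4.925 m³/s
Panel 3-4: Δb = 11.5 m, d̄ = (2.21+0.49)/2 = 1.35, v̄ = (0.40+0.22)/2 = 0.31 → q = 11.5×1.35×0.31 = 4.813 m³/s
Q = Σ q = 11.28 m³/s
= 11.28 × 3600 = 40620 m³/h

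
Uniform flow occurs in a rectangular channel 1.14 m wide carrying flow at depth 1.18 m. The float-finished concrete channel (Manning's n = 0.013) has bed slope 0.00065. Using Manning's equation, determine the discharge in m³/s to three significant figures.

1.39 m³/s

A = b·y = 1.14 × 1.18 = 1.345 m²
P = b + 2y = 1.14 + 2×1.18 = 3.500 m
R = A/P = 1.345/3.500 = 0.3843 m
Q = (1/n)·A·R^(2/3)·S^(1/2) = (1/0.013) × 1.345 × 0.3843^(2/3) × 0.00065^(1/2) = 1.395 m³/s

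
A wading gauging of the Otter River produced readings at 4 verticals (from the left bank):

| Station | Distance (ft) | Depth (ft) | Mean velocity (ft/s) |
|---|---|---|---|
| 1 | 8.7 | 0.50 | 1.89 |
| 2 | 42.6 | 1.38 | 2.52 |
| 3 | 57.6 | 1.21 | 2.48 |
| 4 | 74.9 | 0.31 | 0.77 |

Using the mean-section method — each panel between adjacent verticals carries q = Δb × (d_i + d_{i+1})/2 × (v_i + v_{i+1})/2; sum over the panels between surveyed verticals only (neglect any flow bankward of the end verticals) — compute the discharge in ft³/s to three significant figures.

Panel 1-2: Δb = 33.9 ft, d̄ = (0.50+1.38)/2 = 0.94, v̄ = (1.89+2.52)/2 = 2.205 → q = 33.9×0.94×2.205 = 70.26 ft³/s
Panel 2-3: Δb = 15 ft, d̄ = (1.38+1.21)/2 = 1.295, v̄ = (2.52+2.48)/2 = 2.5 → q = 15×1.295×2.5 = 48.56 ft³/s
Panel 3-4: Δb = 17.3 ft, d̄ = (1.21+0.31)/2 = 0.76, v̄ = (2.48+0.77)/2 = 1.625 → q = 17.3×0.76×1.625 = 21.37 ft³/s
Q = Σ q = 140.2 ft³/s

140 ft³/s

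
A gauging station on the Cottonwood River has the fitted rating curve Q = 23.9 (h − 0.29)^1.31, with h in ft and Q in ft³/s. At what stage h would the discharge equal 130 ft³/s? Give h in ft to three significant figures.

h − h₀ = (Q/C)^(1/b) = (130/23.9)^(1/1.31) = 3.643 ft
h = 0.29 + 3.643 = 3.933 ft

3.93 ft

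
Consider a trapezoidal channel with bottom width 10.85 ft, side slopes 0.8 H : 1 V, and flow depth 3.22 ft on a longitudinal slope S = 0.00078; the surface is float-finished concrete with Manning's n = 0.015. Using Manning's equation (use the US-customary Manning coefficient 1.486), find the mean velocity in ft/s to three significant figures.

4.77 ft/s

A = (b + z·y)·y = (10.85 + 0.8×3.22)×3.22 = 43.23 ft²
P = b + 2y√(1+z²) = 10.85 + 2×3.22×√(1+0.8²) = 19.10 ft
R = A/P = 43.23/19.10 = 2.264 ft
Q = (1.486/n)·A·R^(2/3)·S^(1/2) = (1.486/0.015) × 43.23 × 2.264^(2/3) × 0.00078^(1/2) = 206.2 ft³/s
V = Q/A = 206.2/43.23 = 4.770 ft/s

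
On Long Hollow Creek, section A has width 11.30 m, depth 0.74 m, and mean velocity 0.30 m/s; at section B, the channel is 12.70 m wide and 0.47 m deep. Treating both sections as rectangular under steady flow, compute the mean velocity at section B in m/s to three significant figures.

Q = A₁V₁ = (11.30×0.74) × 0.30 = 2.509 m³/s
A₂ = 12.70 × 0.47 = 5.969 m²
V₂ = Q/A₂ = 2.509/5.969 = 0.4203 m/s

0.420 m/s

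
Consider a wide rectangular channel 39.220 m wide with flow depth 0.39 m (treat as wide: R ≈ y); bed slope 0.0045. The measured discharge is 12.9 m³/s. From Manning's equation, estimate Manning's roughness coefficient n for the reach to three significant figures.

0.0425

A = b·y = 39.220 × 0.39 = 15.30 m²
Wide channel: R ≈ y = 0.39 m
n = (1/Q)·A·R^(2/3)·S^(1/2) = (1/12.9) × 15.30 × 0.5338 × 0.06708 = 0.04246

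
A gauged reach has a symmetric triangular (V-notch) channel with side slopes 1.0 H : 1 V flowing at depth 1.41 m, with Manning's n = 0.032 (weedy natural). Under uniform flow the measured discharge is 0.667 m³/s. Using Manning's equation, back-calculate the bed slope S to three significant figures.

A = z·y² = 1.0×1.41² = 1.988 m²
P = 2y√(1+z²) = 2×1.41×√(1+1.0²) = 3.988 m
R = A/P = 1.988/3.988 = 0.4985 m
S = (Q·n / (1·A·R^(2/3)))² = (0.667×0.032 / (1×1.988×0.6287))² = 0.0002916

0.000292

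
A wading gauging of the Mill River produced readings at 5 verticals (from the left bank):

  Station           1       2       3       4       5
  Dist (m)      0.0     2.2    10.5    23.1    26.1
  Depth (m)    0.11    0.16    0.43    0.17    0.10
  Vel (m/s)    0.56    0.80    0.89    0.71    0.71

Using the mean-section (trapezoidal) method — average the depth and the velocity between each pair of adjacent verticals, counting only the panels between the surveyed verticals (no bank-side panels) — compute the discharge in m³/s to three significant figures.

Panel 1-2: Δb = 2.2 m, d̄ = (0.11+0.16)/2 = 0.135, v̄ = (0.56+0.80)/2 = 0.68 → q = 2.2×0.135×0.68 = 0.2020 m³/s
Panel 2-3: Δb = 8.3 m, d̄ = (0.16+0.43)/2 = 0.295, v̄ = (0.80+0.89)/2 = 0.845 → q = 8.3×0.295×0.845 = 2.069 m³/s
Panel 3-4: Δb = 12.6 m, d̄ = (0.43+0.17)/2 = 0.3, v̄ = (0.89+0.71)/2 = 0.8 → q = 12.6×0.3×0.8 = 3.024 m³/s
Panel 4-5: Δb = 3 m, d̄ = (0.17+0.10)/2 = 0.135, v̄ = (0.71+0.71)/2 = 0.71 → q = 3×0.135×0.71 = 0.2876 m³/s
Q = Σ q = 5.582 m³/s

5.58 m³/s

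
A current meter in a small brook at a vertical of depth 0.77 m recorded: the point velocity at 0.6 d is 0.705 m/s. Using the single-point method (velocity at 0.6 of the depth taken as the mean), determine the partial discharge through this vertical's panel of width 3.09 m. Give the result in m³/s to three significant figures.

v̄ = v₀.₆ = 0.705 m/s
q = v̄ × d × w = 0.7050 × 0.77 × 3.09 = 1.677 m³/s

1.68 m³/s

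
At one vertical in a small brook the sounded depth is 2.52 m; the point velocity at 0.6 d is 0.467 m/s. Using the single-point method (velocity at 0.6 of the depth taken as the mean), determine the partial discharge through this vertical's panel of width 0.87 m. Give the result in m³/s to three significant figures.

1.02 m³/s

v̄ = v₀.₆ = 0.467 m/s
q = v̄ × d × w = 0.4670 × 2.52 × 0.87 = 1.024 m³/s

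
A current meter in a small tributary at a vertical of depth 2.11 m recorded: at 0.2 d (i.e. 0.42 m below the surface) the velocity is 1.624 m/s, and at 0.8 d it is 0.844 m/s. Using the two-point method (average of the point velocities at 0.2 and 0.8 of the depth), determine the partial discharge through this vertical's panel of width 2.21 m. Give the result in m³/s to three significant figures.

5.75 m³/s

v̄ = (1.624 + 0.844) / 2 = 1.234 m/s
q = v̄ × d × w = 1.234 × 2.11 × 2.21 = 5.754 m³/s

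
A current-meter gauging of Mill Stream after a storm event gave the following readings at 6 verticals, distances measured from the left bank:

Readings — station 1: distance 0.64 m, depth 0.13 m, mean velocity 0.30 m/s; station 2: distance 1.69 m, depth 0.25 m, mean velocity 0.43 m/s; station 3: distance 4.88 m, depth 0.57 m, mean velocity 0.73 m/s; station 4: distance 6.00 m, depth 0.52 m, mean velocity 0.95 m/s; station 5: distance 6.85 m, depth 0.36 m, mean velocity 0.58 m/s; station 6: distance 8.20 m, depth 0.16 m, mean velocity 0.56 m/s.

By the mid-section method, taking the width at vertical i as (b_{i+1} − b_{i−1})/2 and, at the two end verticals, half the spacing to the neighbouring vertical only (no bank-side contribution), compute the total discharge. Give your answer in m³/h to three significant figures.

6920 m³/h

w_1 = (1.69 − 0.64)/2 = 0.525 m; q_1 = 0.30 × 0.13 × 0.525 = 0.02048 m³/s
w_2 = (4.88 − 0.64)/2 = 2.12 m; q_2 = 0.43 × 0.25 × 2.12 = 0.2279 m³/s
w_3 = (6.00 − 1.69)/2 = 2.155 m; q_3 = 0.73 × 0.57 × 2.155 = 0.8967 m³/s
w_4 = (6.85 − 4.88)/2 = 0.985 m; q_4 = 0.95 × 0.52 × 0.985 = 0.4866 m³/s
w_5 = (8.20 − 6.00)/2 = 1.1 m; q_5 = 0.58 × 0.36 × 1.1 = 0.2297 m³/s
w_6 = (8.20 − 6.85)/2 = 0.675 m; q_6 = 0.56 × 0.16 × 0.675 = 0.06048 m³/s
Q = Σ qᵢ = 1.922 m³/s
= 1.922 × 3600 = 6919 m³/h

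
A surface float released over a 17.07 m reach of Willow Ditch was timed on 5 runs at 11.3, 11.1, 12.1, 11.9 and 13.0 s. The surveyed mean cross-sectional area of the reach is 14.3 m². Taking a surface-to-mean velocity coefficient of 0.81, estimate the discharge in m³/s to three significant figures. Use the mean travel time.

t̄ = (11.3 + 11.1 + 12.1 + 11.9 + 13.0) / 5 = 11.88 s
v_surface = L / t̄ = 17.07 / 11.88 = 1.437 m/s
v_mean = 0.81 × 1.437 = 1.164 m/s
Q = A × v_mean = 14.3 × 1.164 = 16.64 m³/s

16.6 m³/s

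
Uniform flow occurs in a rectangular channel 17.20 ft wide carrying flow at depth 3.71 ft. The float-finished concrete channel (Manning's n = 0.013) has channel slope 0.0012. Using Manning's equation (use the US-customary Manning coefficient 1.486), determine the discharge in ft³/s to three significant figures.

A = b·y = 17.20 × 3.71 = 63.81 ft²
P = b + 2y = 17.20 + 2×3.71 = 24.62 ft
R = A/P = 63.81/24.62 = 2.592 ft
Q = (1.486/n)·A·R^(2/3)·S^(1/2) = (1.486/0.013) × 63.81 × 2.592^(2/3) × 0.0012^(1/2) = 476.8 ft³/s

477 ft³/s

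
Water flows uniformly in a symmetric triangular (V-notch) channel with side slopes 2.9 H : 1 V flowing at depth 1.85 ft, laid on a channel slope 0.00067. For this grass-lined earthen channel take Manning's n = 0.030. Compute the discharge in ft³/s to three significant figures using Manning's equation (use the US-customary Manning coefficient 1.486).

A = z·y² = 2.9×1.85² = 9.925 ft²
P = 2y√(1+z²) = 2×1.85×√(1+2.9²) = 11.35 ft
R = A/P = 9.925/11.35 = 0.8745 ft
Q = (1.486/n)·A·R^(2/3)·S^(1/2) = (1.486/0.030) × 9.925 × 0.8745^(2/3) × 0.00067^(1/2) = 11.64 ft³/s

11.6 ft³/s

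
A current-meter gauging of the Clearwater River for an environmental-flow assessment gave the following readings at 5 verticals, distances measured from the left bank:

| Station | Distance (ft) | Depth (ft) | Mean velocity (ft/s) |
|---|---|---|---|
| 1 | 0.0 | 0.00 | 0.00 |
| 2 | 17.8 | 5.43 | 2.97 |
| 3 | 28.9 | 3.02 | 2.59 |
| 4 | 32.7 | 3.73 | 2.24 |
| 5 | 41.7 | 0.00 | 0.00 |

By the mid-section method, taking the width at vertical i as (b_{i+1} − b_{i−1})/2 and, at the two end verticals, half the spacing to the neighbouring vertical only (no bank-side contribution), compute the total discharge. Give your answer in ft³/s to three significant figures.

w_2 = (28.9 − 0.0)/2 = 14.45 ft; q_2 = 2.97 × 5.43 × 14.45 = 233.0 ft³/s
w_3 = (32.7 − 17.8)/2 = 7.45 ft; q_3 = 2.59 × 3.02 × 7.45 = 58.27 ft³/s
w_4 = (41.7 − 28.9)/2 = 6.4 ft; q_4 = 2.24 × 3.73 × 6.4 = 53.47 ft³/s
Stations 1, 5 contribute zero (depth or velocity is 0).
Q = Σ qᵢ = 344.8 ft³/s

345 ft³/s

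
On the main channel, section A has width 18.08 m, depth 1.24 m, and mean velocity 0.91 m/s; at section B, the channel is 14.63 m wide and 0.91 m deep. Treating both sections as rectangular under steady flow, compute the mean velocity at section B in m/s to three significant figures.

1.53 m/s

Q = A₁V₁ = (18.08×1.24) × 0.91 = 20.40 m³/s
A₂ = 14.63 × 0.91 = 13.31 m²
V₂ = Q/A₂ = 20.40/13.31 = 1.532 m/s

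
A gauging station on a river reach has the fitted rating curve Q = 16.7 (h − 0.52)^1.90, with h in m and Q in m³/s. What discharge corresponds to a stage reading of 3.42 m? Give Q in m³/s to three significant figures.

Q = 16.7 × (3.42 − 0.52)^1.90 = 16.7 × 2.9^1.90 = 126.3 m³/s

126 m³/s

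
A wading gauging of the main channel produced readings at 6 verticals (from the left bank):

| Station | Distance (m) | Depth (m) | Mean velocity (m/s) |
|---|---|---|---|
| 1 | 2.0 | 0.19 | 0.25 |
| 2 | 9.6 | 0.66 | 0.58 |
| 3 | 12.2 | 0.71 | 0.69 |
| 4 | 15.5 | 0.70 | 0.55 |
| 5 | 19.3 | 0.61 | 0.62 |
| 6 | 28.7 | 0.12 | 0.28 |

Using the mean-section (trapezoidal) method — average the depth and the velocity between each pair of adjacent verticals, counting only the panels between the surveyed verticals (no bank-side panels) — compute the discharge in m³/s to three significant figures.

6.91 m³/s

Panel 1-2: Δb = 7.6 m, d̄ = (0.19+0.66)/2 = 0.425, v̄ = (0.25+0.58)/2 = 0.415 → q = 7.6×0.425×0.415 = 1.340 m³/s
Panel 2-3: Δb = 2.6 m, d̄ = (0.66+0.71)/2 = 0.685, v̄ = (0.58+0.69)/2 = 0.635 → q = 2.6×0.685×0.635 = 1.131 m³/s
Panel 3-4: Δb = 3.3 m, d̄ = (0.71+0.70)/2 = 0.705, v̄ = (0.69+0.55)/2 = 0.62 → q = 3.3×0.705×0.62 = 1.442 m³/s
Panel 4-5: Δb = 3.8 m, d̄ = (0.70+0.61)/2 = 0.655, v̄ = (0.55+0.62)/2 = 0.585 → q = 3.8×0.655×0.585 = 1.456 m³/s
Panel 5-6: Δb = 9.4 m, d̄ = (0.61+0.12)/2 = 0.365, v̄ = (0.62+0.28)/2 = 0.45 → q = 9.4×0.365×0.45 = 1.544 m³/s
Q = Σ q = 6.914 m³/s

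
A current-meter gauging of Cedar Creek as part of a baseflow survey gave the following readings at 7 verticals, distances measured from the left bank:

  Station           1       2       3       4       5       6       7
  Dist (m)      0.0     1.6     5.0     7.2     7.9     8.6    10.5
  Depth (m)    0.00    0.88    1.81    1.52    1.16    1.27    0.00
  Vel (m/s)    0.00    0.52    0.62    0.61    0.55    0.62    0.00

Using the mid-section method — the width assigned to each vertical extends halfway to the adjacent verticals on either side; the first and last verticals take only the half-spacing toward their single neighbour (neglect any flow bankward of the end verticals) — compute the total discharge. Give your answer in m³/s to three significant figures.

7.10 m³/s

w_2 = (5.0 − 0.0)/2 = 2.5 m; q_2 = 0.52 × 0.88 × 2.5 = 1.144 m³/s
w_3 = (7.2 − 1.6)/2 = 2.8 m; q_3 = 0.62 × 1.81 × 2.8 = 3.142 m³/s
w_4 = (7.9 − 5.0)/2 = 1.45 m; q_4 = 0.61 × 1.52 × 1.45 = 1.344 m³/s
w_5 = (8.6 − 7.2)/2 = 0.7 m; q_5 = 0.55 × 1.16 × 0.7 = 0.4466 m³/s
w_6 = (10.5 − 7.9)/2 = 1.3 m; q_6 = 0.62 × 1.27 × 1.3 = 1.024 m³/s
Stations 1, 7 contribute zero (depth or velocity is 0).
Q = Σ qᵢ = 7.101 m³/s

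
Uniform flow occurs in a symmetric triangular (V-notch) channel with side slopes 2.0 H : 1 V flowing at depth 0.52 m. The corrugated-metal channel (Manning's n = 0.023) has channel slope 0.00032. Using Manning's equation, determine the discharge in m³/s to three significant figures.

A = z·y² = 2.0×0.52² = 0.5408 m²
P = 2y√(1+z²) = 2×0.52×√(1+2.0²) = 2.326 m
R = A/P = 0.5408/2.326 = 0.2326 m
Q = (1/n)·A·R^(2/3)·S^(1/2) = (1/0.023) × 0.5408 × 0.2326^(2/3) × 0.00032^(1/2) = 0.1591 m³/s

0.159 m³/s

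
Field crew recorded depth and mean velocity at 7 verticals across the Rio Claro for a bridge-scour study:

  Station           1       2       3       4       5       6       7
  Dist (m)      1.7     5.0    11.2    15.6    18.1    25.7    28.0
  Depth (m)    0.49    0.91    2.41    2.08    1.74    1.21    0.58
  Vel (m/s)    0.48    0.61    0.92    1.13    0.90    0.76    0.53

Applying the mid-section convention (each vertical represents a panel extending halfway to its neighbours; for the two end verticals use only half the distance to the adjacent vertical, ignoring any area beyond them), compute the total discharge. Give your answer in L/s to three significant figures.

35700 L/s

w_1 = (5.0 − 1.7)/2 = 1.65 m; q_1 = 0.48 × 0.49 × 1.65 = 0.3881 m³/s
w_2 = (11.2 − 1.7)/2 = 4.75 m; q_2 = 0.61 × 0.91 × 4.75 = 2.637 m³/s
w_3 = (15.6 − 5.0)/2 = 5.3 m; q_3 = 0.92 × 2.41 × 5.3 = 11.75 m³/s
w_4 = (18.1 − 11.2)/2 = 3.45 m; q_4 = 1.13 × 2.08 × 3.45 = 8.109 m³/s
w_5 = (25.7 − 15.6)/2 = 5.05 m; q_5 = 0.90 × 1.74 × 5.05 = 7.908 m³/s
w_6 = (28.0 − 18.1)/2 = 4.95 m; q_6 = 0.76 × 1.21 × 4.95 = 4.552 m³/s
w_7 = (28.0 − 25.7)/2 = 1.15 m; q_7 = 0.53 × 0.58 × 1.15 = 0.3535 m³/s
Q = Σ qᵢ = 35.70 m³/s
= 35.70 × 1000 = 35700 L/s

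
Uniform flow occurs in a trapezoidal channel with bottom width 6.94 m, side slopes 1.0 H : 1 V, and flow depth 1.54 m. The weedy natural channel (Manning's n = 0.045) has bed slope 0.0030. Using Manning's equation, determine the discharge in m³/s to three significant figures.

A = (b + z·y)·y = (6.94 + 1.0×1.54)×1.54 = 13.06 m²
P = b + 2y√(1+z²) = 6.94 + 2×1.54×√(1+1.0²) = 11.30 m
R = A/P = 13.06/11.30 = 1.156 m
Q = (1/n)·A·R^(2/3)·S^(1/2) = (1/0.045) × 13.06 × 1.156^(2/3) × 0.0030^(1/2) = 17.51 m³/s

17.5 m³/s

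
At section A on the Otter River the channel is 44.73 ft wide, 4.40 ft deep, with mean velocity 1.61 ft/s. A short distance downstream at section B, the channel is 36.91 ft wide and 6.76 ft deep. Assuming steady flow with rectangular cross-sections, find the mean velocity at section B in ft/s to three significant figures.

1.27 ft/s

Q = A₁V₁ = (44.73×4.40) × 1.61 = 316.9 ft³/s
A₂ = 36.91 × 6.76 = 249.5 ft²
V₂ = Q/A₂ = 316.9/249.5 = 1.270 ft/s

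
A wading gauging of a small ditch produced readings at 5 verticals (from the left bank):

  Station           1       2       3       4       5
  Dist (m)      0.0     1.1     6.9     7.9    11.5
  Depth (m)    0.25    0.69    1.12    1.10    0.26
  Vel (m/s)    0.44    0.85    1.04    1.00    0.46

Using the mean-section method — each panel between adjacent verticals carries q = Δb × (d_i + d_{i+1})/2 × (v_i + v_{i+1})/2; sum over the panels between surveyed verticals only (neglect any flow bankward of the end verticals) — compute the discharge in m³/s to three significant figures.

Panel 1-2: Δb = 1.1 m, d̄ = (0.25+0.69)/2 = 0.47, v̄ = (0.44+0.85)/2 = 0.645 → q = 1.1×0.47×0.645 = 0.3335 m³/s
Panel 2-3: Δb = 5.8 m, d̄ = (0.69+1.12)/2 = 0.905, v̄ = (0.85+1.04)/2 = 0.945 → q = 5.8×0.905×0.945 = 4.960 m³/s
Panel 3-4: Δb = 1 m, d̄ = (1.12+1.10)/2 = 1.11, v̄ = (1.04+1.00)/2 = 1.02 → q = 1×1.11×1.02 = 1.132 m³/s
Panel 4-5: Δb = 3.6 m, d̄ = (1.10+0.26)/2 = 0.68, v̄ = (1.00+0.46)/2 = 0.73 → q = 3.6×0.68×0.73 = 1.787 m³/s
Q = Σ q = 8.213 m³/s

8.21 m³/s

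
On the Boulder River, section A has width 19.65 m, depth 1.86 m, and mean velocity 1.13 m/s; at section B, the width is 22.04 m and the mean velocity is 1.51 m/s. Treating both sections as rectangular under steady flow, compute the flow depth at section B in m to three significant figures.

Q = A₁V₁ = (19.65×1.86) × 1.13 = 41.30 m³/s
d₂ = Q/(b₂ V₂) = 41.30/(22.04×1.51) = 1.241 m

1.24 m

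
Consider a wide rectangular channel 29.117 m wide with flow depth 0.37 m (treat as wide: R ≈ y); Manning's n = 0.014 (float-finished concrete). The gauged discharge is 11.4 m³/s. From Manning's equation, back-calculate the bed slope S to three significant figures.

A = b·y = 29.117 × 0.37 = 10.77 m²
Wide channel: R ≈ y = 0.37 m
S = (Q·n / (1·A·R^(2/3)))² = (11.4×0.014 / (1×10.77×0.5154))² = 0.0008262

0.000826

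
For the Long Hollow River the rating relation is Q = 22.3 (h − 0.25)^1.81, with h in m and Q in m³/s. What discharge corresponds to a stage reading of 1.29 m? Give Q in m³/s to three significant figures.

Q = 22.3 × (1.29 − 0.25)^1.81 = 22.3 × 1.04^1.81 = 23.94 m³/s

23.9 m³/s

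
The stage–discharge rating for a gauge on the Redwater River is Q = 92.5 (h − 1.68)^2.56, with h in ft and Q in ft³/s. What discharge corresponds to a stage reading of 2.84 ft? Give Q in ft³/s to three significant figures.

135 ft³/s

Q = 92.5 × (2.84 − 1.68)^2.56 = 92.5 × 1.16^2.56 = 135.3 ft³/s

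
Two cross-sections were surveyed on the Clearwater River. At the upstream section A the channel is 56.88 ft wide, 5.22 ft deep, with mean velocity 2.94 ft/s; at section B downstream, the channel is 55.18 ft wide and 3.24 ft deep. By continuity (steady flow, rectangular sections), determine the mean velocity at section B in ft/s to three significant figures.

4.88 ft/s

Q = A₁V₁ = (56.88×5.22) × 2.94 = 872.9 ft³/s
A₂ = 55.18 × 3.24 = 178.8 ft²
V₂ = Q/A₂ = 872.9/178.8 = 4.883 ft/s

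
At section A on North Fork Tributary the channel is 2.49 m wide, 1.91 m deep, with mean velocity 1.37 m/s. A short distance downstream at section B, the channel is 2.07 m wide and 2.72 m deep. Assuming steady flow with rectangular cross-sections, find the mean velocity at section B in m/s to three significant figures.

1.16 m/s

Q = A₁V₁ = (2.49×1.91) × 1.37 = 6.516 m³/s
A₂ = 2.07 × 2.72 = 5.630 m²
V₂ = Q/A₂ = 6.516/5.630 = 1.157 m/s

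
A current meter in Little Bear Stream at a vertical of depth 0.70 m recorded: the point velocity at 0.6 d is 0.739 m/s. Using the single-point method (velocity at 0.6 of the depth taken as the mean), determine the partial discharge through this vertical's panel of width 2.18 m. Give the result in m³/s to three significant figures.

1.13 m³/s

v̄ = v₀.₆ = 0.739 m/s
q = v̄ × d × w = 0.7390 × 0.70 × 2.18 = 1.128 m³/s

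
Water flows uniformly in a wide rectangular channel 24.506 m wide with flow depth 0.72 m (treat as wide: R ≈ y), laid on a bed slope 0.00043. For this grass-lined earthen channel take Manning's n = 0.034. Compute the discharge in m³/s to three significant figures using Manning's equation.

8.64 m³/s

A = b·y = 24.506 × 0.72 = 17.64 m²
Wide channel: R ≈ y = 0.72 m
Q = (1/n)·A·R^(2/3)·S^(1/2) = (1/0.034) × 17.64 × 0.7200^(2/3) × 0.00043^(1/2) = 8.645 m³/s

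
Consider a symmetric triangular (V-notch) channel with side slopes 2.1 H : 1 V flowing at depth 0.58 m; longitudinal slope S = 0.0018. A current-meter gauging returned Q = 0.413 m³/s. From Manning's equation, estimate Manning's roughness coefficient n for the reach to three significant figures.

A = z·y² = 2.1×0.58² = 0.7064 m²
P = 2y√(1+z²) = 2×0.58×√(1+2.1²) = 2.698 m
R = A/P = 0.7064/2.698 = 0.2618 m
n = (1/Q)·A·R^(2/3)·S^(1/2) = (1/0.413) × 0.7064 × 0.4093 × 0.04243 = 0.02970

0.0297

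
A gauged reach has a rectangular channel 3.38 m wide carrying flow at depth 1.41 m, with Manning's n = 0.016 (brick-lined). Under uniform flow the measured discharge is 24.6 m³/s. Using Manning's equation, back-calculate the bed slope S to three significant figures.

0.00969

A = b·y = 3.38 × 1.41 = 4.766 m²
P = b + 2y = 3.38 + 2×1.41 = 6.200 m
R = A/P = 4.766/6.200 = 0.7687 m
S = (Q·n / (1·A·R^(2/3)))² = (24.6×0.016 / (1×4.766×0.8391))² = 0.009687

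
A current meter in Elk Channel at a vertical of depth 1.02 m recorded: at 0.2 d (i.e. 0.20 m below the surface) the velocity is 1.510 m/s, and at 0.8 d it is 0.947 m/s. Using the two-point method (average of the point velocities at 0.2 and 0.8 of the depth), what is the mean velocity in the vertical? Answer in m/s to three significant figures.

1.23 m/s

v̄ = (1.510 + 0.947) / 2 = 1.229 m/s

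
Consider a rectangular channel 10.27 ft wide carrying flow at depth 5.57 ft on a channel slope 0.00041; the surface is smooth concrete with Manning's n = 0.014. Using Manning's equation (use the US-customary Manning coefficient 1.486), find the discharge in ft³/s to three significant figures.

237 ft³/s

A = b·y = 10.27 × 5.57 = 57.20 ft²
P = b + 2y = 10.27 + 2×5.57 = 21.41 ft
R = A/P = 57.20/21.41 = 2.672 ft
Q = (1.486/n)·A·R^(2/3)·S^(1/2) = (1.486/0.014) × 57.20 × 2.672^(2/3) × 0.00041^(1/2) = 236.7 ft³/s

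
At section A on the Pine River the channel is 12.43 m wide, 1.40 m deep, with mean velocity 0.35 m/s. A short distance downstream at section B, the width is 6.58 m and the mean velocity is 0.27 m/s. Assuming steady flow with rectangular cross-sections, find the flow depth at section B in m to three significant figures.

Q = A₁V₁ = (12.43×1.40) × 0.35 = 6.091 m³/s
d₂ = Q/(b₂ V₂) = 6.091/(6.58×0.27) = 3.428 m

3.43 m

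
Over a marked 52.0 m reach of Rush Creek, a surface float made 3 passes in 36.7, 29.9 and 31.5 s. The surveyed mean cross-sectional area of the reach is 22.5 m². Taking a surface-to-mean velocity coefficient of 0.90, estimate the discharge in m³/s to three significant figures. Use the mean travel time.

32.2 m³/s

t̄ = (36.7 + 29.9 + 31.5) / 3 = 32.7 s
v_surface = L / t̄ = 52.0 / 32.7 = 1.590 m/s
v_mean = 0.90 × 1.590 = 1.431 m/s
Q = A × v_mean = 22.5 × 1.431 = 32.20 m³/s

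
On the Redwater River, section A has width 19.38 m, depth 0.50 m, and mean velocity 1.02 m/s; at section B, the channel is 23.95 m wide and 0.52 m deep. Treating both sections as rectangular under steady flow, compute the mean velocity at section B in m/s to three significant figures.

0.794 m/s

Q = A₁V₁ = (19.38×0.50) × 1.02 = 9.884 m³/s
A₂ = 23.95 × 0.52 = 12.45 m²
V₂ = Q/A₂ = 9.884/12.45 = 0.7936 m/s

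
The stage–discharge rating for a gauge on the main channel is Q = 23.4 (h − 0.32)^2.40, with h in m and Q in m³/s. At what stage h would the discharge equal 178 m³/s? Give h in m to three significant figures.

2.65 m

h − h₀ = (Q/C)^(1/b) = (178/23.4)^(1/2.40) = 2.329 m
h = 0.32 + 2.329 = 2.649 m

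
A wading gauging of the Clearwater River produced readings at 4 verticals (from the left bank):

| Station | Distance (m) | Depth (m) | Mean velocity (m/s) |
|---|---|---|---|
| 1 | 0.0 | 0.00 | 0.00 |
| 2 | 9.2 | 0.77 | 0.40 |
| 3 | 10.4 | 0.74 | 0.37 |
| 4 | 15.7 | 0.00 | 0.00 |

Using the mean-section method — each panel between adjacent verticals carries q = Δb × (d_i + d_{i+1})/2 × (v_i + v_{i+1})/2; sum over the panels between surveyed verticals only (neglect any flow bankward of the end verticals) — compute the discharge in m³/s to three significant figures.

Panel 1-2: Δb = 9.2 m, d̄ = (0.00+0.77)/2 = 0.385, v̄ = (0.00+0.40)/2 = 0.2 → q = 9.2×0.385×0.2 = 0.7084 m³/s
Panel 2-3: Δb = 1.2 m, d̄ = (0.77+0.74)/2 = 0.755, v̄ = (0.40+0.37)/2 = 0.385 → q = 1.2×0.755×0.385 = 0.3488 m³/s
Panel 3-4: Δb = 5.3 m, d̄ = (0.74+0.00)/2 = 0.37, v̄ = (0.37+0.00)/2 = 0.185 → q = 5.3×0.37×0.185 = 0.3628 m³/s
Q = Σ q = 1.420 m³/s

1.42 m³/s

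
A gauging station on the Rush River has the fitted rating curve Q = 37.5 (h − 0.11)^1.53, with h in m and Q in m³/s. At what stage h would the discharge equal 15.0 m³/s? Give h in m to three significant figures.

0.659 m

h − h₀ = (Q/C)^(1/b) = (15.0/37.5)^(1/1.53) = 0.5494 m
h = 0.11 + 0.5494 = 0.6594 m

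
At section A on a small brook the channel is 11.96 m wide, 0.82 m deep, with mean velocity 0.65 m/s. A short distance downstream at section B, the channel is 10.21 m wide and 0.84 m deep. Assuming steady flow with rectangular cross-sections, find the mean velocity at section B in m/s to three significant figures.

0.743 m/s

Q = A₁V₁ = (11.96×0.82) × 0.65 = 6.375 m³/s
A₂ = 10.21 × 0.84 = 8.576 m²
V₂ = Q/A₂ = 6.375/8.576 = 0.7433 m/s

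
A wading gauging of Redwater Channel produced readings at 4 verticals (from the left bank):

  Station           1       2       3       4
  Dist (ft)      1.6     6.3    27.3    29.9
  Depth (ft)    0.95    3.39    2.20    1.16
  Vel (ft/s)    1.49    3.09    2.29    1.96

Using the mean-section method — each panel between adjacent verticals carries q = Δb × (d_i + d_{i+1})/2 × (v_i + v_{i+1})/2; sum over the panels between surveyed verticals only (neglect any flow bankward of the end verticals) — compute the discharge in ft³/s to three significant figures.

191 ft³/s

Panel 1-2: Δb = 4.7 ft, d̄ = (0.95+3.39)/2 = 2.17, v̄ = (1.49+3.09)/2 = 2.29 → q = 4.7×2.17×2.29 = 23.36 ft³/s
Panel 2-3: Δb = 21 ft, d̄ = (3.39+2.20)/2 = 2.795, v̄ = (3.09+2.29)/2 = 2.69 → q = 21×2.795×2.69 = 157.9 ft³/s
Panel 3-4: Δb = 2.6 ft, d̄ = (2.20+1.16)/2 = 1.68, v̄ = (2.29+1.96)/2 = 2.125 → q = 2.6×1.68×2.125 = 9.282 ft³/s
Q = Σ q = 190.5 ft³/s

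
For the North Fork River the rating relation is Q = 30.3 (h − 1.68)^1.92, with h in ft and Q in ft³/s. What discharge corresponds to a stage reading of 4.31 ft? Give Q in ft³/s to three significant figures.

Q = 30.3 × (4.31 − 1.68)^1.92 = 30.3 × 2.63^1.92 = 194.0 ft³/s

194 ft³/s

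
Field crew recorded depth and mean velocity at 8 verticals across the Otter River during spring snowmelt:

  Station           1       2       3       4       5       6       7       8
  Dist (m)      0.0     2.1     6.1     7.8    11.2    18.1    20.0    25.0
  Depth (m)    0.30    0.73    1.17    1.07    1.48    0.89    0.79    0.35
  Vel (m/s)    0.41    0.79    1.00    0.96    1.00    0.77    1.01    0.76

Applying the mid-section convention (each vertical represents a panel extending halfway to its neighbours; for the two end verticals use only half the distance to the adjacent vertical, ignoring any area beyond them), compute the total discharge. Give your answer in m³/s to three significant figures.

w_1 = (2.1 − 0.0)/2 = 1.05 m; q_1 = 0.41 × 0.30 × 1.05 = 0.1292 m³/s
w_2 = (6.1 − 0.0)/2 = 3.05 m; q_2 = 0.79 × 0.73 × 3.05 = 1.759 m³/s
w_3 = (7.8 − 2.1)/2 = 2.85 m; q_3 = 1.00 × 1.17 × 2.85 = 3.335 m³/s
w_4 = (11.2 − 6.1)/2 = 2.55 m; q_4 = 0.96 × 1.07 × 2.55 = 2.619 m³/s
w_5 = (18.1 − 7.8)/2 = 5.15 m; q_5 = 1.00 × 1.48 × 5.15 = 7.622 m³/s
w_6 = (20.0 − 11.2)/2 = 4.4 m; q_6 = 0.77 × 0.89 × 4.4 = 3.015 m³/s
w_7 = (25.0 − 18.1)/2 = 3.45 m; q_7 = 1.01 × 0.79 × 3.45 = 2.753 m³/s
w_8 = (25.0 − 20.0)/2 = 2.5 m; q_8 = 0.76 × 0.35 × 2.5 = 0.6650 m³/s
Q = Σ qᵢ = 21.90 m³/s

21.9 m³/s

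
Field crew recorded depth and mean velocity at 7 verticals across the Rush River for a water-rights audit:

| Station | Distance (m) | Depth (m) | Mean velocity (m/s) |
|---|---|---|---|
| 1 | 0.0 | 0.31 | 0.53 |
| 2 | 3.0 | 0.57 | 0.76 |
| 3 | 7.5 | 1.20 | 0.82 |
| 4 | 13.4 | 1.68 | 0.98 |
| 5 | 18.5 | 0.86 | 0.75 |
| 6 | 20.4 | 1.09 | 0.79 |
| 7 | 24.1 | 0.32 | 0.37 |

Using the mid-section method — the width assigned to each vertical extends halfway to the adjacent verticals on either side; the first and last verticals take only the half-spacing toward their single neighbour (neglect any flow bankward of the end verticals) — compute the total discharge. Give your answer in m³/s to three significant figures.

w_1 = (3.0 − 0.0)/2 = 1.5 m; q_1 = 0.53 × 0.31 × 1.5 = 0.2465 m³/s
w_2 = (7.5 − 0.0)/2 = 3.75 m; q_2 = 0.76 × 0.57 × 3.75 = 1.625 m³/s
w_3 = (13.4 − 3.0)/2 = 5.2 m; q_3 = 0.82 × 1.20 × 5.2 = 5.117 m³/s
w_4 = (18.5 − 7.5)/2 = 5.5 m; q_4 = 0.98 × 1.68 × 5.5 = 9.055 m³/s
w_5 = (20.4 − 13.4)/2 = 3.5 m; q_5 = 0.75 × 0.86 × 3.5 = 2.258 m³/s
w_6 = (24.1 − 18.5)/2 = 2.8 m; q_6 = 0.79 × 1.09 × 2.8 = 2.411 m³/s
w_7 = (24.1 − 20.4)/2 = 1.85 m; q_7 = 0.37 × 0.32 × 1.85 = 0.2190 m³/s
Q = Σ qᵢ = 20.93 m³/s

20.9 m³/s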